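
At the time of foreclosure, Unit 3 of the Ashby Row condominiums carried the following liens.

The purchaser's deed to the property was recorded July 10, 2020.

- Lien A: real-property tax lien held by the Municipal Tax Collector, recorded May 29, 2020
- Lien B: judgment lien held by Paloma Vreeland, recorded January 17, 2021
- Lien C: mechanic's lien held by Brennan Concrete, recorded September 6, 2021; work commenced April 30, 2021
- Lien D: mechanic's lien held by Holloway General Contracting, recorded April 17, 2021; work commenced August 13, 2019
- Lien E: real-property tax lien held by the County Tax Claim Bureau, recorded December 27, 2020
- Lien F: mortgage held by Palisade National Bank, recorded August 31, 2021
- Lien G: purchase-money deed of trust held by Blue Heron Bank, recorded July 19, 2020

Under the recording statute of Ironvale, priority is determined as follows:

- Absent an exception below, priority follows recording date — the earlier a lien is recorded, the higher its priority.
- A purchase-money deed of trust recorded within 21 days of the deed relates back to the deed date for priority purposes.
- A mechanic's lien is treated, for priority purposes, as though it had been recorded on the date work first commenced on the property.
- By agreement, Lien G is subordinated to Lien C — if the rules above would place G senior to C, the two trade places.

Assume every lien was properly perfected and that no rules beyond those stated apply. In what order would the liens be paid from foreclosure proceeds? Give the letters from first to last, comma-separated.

D, A, C, E, B, G, F

Adjusting effective dates: C's effective date is April 30, 2021, when work began; D's effective date is August 13, 2019, when work began; G was recorded within the 21-day window, so its effective date is the deed date July 10, 2020.
Sorted by effective date: D (August 13, 2019), A (May 29, 2020), G (July 10, 2020), E (December 27, 2020), B (January 17, 2021), C (April 30, 2021), F (August 31, 2021).
G is senior to C before the subordination, so the two trade places.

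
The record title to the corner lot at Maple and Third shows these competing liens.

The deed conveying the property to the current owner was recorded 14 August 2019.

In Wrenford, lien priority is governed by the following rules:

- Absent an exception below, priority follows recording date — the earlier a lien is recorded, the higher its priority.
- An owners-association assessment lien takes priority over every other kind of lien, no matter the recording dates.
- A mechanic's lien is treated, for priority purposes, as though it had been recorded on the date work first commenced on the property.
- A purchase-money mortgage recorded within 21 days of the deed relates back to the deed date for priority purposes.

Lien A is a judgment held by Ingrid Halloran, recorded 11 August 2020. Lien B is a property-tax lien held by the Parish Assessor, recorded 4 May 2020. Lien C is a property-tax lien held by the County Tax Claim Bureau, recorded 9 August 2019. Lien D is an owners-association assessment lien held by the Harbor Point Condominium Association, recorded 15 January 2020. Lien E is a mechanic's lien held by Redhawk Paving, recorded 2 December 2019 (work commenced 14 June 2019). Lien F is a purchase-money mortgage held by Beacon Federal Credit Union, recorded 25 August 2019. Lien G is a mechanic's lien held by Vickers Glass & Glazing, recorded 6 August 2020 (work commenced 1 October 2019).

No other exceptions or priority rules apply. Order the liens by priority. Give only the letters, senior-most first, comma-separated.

D, E, C, F, G, B, A

Adjusting effective dates: E's effective date is 14 June 2019, when work began; F's effective date is the deed date, 14 August 2019; G is treated as recorded 1 October 2019, the work-commencement date.
D, as an owners-association assessment lien, has superpriority and ranks first.
The other liens, earliest effective date first: E (14 June 2019), C (9 August 2019), F (14 August 2019), G (1 October 2019), B (4 May 2020), A (11 August 2020).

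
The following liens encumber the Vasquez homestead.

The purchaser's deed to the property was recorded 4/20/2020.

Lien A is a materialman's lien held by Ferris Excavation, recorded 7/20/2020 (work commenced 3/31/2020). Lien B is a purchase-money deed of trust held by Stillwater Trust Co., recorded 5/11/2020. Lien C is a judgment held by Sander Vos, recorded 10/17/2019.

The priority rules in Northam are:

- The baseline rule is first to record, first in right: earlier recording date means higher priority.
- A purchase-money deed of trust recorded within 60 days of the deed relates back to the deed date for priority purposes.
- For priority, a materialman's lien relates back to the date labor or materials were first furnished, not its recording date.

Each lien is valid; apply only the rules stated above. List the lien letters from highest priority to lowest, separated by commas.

Effective dates after the stated exceptions: A is treated as recorded 3/31/2020, the work-commencement date; B's effective date is the deed date, 4/20/2020.
By effective date, earliest first: C (10/17/2019), A (3/31/2020), B (4/20/2020).

C, A, B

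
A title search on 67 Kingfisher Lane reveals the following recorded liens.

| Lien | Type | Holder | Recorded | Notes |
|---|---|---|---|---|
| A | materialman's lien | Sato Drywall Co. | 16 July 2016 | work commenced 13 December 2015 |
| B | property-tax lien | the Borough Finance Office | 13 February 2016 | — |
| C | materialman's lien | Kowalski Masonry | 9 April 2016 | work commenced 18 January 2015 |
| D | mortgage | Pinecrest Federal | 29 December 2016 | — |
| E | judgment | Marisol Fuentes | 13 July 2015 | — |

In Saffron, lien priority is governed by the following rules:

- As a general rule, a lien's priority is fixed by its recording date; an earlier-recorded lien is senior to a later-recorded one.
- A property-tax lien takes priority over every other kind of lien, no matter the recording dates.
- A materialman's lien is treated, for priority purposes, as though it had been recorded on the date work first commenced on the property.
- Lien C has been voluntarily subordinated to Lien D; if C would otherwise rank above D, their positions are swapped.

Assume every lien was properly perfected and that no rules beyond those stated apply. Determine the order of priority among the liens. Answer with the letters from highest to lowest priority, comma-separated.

Effective dates after the stated exceptions: A's effective date is 13 December 2015, when work began; C relates back to 18 January 2015 (work commenced).
B is a property-tax lien and takes priority over every other lien.
Among the remaining liens, by effective date: C (18 January 2015), E (13 July 2015), A (13 December 2015), D (29 December 2016).
Because C would otherwise rank above D, the subordination swaps them.

B, D, E, A, C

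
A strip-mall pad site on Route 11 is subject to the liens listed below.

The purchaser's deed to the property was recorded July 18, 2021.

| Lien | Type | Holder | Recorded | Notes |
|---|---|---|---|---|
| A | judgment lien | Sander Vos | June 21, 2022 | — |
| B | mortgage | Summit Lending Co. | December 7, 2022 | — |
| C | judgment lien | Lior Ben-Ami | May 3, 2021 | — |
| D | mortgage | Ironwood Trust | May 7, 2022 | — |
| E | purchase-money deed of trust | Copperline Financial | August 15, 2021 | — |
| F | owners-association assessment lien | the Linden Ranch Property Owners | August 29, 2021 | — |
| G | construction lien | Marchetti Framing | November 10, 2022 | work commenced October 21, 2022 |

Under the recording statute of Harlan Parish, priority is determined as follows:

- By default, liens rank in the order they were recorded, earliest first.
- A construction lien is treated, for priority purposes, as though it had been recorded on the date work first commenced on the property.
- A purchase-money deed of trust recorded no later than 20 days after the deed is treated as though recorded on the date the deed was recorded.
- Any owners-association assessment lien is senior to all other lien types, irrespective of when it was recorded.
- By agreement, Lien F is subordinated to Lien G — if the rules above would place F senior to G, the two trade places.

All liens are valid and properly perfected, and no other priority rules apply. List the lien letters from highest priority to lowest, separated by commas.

Effective dates after the stated exceptions: E was recorded 28 days after the deed, outside the 20-day window, so it keeps its recording date; G is treated as recorded October 21, 2022, the work-commencement date.
F is an owners-association assessment lien, so it outranks all other liens regardless of date.
The other liens, earliest effective date first: C (May 3, 2021), E (August 15, 2021), D (May 7, 2022), A (June 21, 2022), G (October 21, 2022), B (December 7, 2022).
Because F would otherwise rank above G, the subordination swaps them.

G, C, E, D, A, F, B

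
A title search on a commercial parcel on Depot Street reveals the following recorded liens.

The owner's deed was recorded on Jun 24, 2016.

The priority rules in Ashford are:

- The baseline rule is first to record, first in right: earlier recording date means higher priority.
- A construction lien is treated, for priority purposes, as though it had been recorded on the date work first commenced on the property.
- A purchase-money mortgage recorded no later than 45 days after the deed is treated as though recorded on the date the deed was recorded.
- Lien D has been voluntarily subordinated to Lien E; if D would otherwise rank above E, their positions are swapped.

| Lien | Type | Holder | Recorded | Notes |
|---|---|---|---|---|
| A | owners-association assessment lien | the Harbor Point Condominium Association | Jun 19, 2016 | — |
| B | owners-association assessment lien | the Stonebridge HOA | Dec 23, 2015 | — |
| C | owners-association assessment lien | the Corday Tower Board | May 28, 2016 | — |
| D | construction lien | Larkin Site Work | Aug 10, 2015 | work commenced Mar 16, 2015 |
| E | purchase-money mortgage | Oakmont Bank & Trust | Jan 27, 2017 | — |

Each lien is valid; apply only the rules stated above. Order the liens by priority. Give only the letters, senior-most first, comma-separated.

E, B, C, A, D

Effective dates: D's effective date is Mar 16, 2015, when work began; E was recorded 217 days after the deed — beyond 45 days — so no relation-back applies.
By effective date, earliest first: D (Mar 16, 2015), B (Dec 23, 2015), C (May 28, 2016), A (Jun 19, 2016), E (Jan 27, 2017).
D would otherwise be senior to E, so under the subordination agreement D and E exchange positions.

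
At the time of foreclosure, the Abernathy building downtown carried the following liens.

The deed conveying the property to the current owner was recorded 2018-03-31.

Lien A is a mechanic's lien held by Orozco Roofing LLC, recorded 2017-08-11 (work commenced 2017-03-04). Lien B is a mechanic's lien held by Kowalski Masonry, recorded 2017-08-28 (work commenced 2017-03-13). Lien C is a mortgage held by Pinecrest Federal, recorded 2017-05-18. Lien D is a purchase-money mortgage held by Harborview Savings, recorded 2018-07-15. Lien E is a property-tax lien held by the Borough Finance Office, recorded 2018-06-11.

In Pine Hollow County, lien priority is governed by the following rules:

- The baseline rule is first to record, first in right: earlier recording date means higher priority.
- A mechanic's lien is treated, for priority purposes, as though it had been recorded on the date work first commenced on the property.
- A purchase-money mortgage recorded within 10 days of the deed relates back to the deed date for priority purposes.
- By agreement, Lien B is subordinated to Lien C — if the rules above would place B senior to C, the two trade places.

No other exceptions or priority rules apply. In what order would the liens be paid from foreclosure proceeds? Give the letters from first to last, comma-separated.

Effective dates after the stated exceptions: A is treated as recorded 2017-03-04, the work-commencement date; B is treated as recorded 2017-03-13, the work-commencement date; D missed the 10-day window (106 days after the deed), so its recording date stands.
Ordering by effective date: A (2017-03-04), B (2017-03-13), C (2017-05-18), E (2018-06-11), D (2018-07-15).
The subordination applies — B was senior to C — so B and C swap.

A, C, B, E, D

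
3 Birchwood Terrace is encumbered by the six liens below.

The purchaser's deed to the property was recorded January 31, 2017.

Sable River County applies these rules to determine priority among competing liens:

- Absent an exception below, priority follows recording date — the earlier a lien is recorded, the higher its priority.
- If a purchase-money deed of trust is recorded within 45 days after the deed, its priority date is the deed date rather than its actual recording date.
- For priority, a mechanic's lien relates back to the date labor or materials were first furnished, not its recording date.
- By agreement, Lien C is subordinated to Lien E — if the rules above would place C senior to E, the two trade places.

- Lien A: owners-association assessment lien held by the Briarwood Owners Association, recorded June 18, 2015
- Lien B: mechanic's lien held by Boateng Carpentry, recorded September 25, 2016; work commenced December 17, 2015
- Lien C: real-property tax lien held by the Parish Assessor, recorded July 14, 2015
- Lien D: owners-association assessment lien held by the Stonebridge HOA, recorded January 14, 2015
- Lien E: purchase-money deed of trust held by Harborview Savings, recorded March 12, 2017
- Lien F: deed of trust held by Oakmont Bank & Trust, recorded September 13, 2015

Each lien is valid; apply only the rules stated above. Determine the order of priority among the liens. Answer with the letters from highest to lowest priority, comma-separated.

D, A, E, F, B, C

Adjusting effective dates: B is treated as recorded December 17, 2015, the work-commencement date; E relates back to the deed date January 31, 2017.
Ordering by effective date: D (January 14, 2015), A (June 18, 2015), C (July 14, 2015), F (September 13, 2015), B (December 17, 2015), E (January 31, 2017).
C would otherwise be senior to E, so under the subordination agreement C and E exchange positions.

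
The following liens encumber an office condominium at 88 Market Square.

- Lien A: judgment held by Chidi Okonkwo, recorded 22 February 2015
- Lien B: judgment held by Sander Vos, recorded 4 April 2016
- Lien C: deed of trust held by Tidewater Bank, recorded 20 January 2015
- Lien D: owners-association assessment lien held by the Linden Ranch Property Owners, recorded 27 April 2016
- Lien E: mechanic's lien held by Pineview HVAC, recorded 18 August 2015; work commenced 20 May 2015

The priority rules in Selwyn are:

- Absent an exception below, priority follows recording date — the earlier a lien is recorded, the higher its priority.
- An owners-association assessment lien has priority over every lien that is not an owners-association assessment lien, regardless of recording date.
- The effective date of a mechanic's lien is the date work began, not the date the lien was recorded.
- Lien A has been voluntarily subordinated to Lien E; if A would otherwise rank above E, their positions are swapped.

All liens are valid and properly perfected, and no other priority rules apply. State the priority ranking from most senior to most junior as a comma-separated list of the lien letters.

First, effective dates: E's effective date is 20 May 2015, when work began.
D is an owners-association assessment lien, so it outranks all other liens regardless of date.
Remaining liens by effective date: C (20 January 2015), A (22 February 2015), E (20 May 2015), B (4 April 2016).
Because A would otherwise rank above E, the subordination swaps them.

D, C, E, A, B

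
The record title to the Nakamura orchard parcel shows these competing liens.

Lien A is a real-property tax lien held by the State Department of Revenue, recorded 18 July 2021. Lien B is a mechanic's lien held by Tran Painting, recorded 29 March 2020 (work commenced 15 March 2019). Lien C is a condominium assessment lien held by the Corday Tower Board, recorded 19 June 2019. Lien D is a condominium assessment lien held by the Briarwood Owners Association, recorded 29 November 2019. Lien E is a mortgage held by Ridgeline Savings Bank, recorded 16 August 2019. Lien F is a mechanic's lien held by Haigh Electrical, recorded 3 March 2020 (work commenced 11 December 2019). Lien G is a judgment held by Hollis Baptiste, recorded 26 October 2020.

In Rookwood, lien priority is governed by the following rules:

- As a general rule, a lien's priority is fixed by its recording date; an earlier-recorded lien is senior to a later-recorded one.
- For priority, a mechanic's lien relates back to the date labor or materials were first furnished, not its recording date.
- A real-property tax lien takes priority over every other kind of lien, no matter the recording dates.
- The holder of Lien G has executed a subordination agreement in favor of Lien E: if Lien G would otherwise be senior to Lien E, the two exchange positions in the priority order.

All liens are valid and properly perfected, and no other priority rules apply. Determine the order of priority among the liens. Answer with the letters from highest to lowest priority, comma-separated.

A, B, C, E, D, F, G

Effective dates after the stated exceptions: B relates back to 15 March 2019 (work commenced); F's effective date is 11 December 2019, when work began.
As a real-property tax lien, A is senior to every other lien.
Among the remaining liens, by effective date: B (15 March 2019), C (19 June 2019), E (16 August 2019), D (29 November 2019), F (11 December 2019), G (26 October 2020).
G already ranks below E; the subordination has no effect.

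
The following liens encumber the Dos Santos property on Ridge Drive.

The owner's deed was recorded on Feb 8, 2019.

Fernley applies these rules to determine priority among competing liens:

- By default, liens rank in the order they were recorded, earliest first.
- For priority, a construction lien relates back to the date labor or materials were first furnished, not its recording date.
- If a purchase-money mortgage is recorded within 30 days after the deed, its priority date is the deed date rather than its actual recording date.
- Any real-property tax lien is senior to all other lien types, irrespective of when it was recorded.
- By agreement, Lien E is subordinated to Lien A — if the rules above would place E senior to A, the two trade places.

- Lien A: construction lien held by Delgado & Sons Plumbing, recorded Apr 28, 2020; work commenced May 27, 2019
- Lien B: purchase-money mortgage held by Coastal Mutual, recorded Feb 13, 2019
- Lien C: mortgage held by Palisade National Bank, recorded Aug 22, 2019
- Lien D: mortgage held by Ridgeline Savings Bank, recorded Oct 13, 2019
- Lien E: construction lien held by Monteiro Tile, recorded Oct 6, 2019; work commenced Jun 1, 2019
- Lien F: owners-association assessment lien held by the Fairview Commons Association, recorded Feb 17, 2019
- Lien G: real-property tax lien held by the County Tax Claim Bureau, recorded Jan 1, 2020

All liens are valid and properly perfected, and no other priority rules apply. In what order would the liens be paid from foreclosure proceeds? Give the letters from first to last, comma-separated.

Adjusting effective dates: A relates back to May 27, 2019 (work commenced); B relates back to the deed date Feb 8, 2019; E relates back to Jun 1, 2019 (work commenced).
G is a real-property tax lien, so it outranks all other liens regardless of date.
The other liens, earliest effective date first: B (Feb 8, 2019), F (Feb 17, 2019), A (May 27, 2019), E (Jun 1, 2019), C (Aug 22, 2019), D (Oct 13, 2019).
E already ranks below A; the subordination has no effect.

G, B, F, A, E, C, D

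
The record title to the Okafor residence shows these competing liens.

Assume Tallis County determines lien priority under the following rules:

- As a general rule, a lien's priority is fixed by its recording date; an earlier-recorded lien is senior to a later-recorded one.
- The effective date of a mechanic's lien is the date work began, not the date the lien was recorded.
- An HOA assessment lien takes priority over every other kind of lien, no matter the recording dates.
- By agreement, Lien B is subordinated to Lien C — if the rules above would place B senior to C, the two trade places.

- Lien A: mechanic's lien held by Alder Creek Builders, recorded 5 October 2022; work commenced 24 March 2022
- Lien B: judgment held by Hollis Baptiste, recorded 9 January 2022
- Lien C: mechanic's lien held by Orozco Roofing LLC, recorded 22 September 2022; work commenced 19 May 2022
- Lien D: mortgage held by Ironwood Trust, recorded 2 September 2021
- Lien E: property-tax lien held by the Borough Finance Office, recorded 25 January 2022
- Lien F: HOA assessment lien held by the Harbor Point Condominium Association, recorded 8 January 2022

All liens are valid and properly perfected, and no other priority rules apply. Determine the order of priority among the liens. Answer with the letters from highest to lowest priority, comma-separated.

First, effective dates: A's effective date is 24 March 2022, when work began; C's effective date is 19 May 2022, when work began.
F is an HOA assessment lien, so it outranks all other liens regardless of date.
The other liens, earliest effective date first: D (2 September 2021), B (9 January 2022), E (25 January 2022), A (24 March 2022), C (19 May 2022).
B is senior to C before the subordination, so the two trade places.

F, D, C, E, A, B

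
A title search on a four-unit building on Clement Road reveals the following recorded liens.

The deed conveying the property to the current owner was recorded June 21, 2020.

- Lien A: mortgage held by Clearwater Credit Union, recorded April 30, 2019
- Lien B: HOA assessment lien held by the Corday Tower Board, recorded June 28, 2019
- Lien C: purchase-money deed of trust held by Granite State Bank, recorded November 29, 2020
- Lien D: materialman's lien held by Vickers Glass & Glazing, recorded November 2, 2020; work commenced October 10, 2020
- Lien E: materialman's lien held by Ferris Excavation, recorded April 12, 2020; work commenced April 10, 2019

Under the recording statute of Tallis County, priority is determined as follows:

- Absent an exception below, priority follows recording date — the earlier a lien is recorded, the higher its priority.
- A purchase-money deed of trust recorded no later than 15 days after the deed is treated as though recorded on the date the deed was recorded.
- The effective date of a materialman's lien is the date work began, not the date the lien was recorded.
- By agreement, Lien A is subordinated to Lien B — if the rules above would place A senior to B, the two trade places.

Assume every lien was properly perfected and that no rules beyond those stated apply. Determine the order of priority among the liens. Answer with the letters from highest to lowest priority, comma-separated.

Adjusting effective dates: C was recorded 161 days after the deed, outside the 15-day window, so it keeps its recording date; D relates back to October 10, 2020 (work commenced); E's effective date is April 10, 2019, when work began.
Ordering by effective date: E (April 10, 2019), A (April 30, 2019), B (June 28, 2019), D (October 10, 2020), C (November 29, 2020).
A is senior to B before the subordination, so the two trade places.

E, B, A, D, C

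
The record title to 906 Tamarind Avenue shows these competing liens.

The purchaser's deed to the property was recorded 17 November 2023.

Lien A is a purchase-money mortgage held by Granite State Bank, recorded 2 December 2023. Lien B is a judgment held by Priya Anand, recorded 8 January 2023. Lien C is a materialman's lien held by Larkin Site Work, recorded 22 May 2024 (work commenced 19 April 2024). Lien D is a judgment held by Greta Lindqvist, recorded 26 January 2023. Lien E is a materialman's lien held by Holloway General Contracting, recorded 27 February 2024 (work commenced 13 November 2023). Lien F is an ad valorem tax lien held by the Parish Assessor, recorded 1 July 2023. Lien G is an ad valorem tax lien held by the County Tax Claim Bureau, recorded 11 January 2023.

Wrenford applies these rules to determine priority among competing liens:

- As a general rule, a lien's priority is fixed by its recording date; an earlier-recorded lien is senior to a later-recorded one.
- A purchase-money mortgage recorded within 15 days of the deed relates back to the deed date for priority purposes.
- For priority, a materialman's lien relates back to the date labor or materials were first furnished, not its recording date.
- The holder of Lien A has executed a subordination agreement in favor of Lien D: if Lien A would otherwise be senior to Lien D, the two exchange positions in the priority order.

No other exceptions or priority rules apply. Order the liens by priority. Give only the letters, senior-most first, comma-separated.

Adjusting effective dates: A relates back to the deed date 17 November 2023; C relates back to 19 April 2024 (work commenced); E relates back to 13 November 2023 (work commenced).
Sorted by effective date: B (8 January 2023), G (11 January 2023), D (26 January 2023), F (1 July 2023), E (13 November 2023), A (17 November 2023), C (19 April 2024).
A already ranks below D; the subordination has no effect.

B, G, D, F, E, A, C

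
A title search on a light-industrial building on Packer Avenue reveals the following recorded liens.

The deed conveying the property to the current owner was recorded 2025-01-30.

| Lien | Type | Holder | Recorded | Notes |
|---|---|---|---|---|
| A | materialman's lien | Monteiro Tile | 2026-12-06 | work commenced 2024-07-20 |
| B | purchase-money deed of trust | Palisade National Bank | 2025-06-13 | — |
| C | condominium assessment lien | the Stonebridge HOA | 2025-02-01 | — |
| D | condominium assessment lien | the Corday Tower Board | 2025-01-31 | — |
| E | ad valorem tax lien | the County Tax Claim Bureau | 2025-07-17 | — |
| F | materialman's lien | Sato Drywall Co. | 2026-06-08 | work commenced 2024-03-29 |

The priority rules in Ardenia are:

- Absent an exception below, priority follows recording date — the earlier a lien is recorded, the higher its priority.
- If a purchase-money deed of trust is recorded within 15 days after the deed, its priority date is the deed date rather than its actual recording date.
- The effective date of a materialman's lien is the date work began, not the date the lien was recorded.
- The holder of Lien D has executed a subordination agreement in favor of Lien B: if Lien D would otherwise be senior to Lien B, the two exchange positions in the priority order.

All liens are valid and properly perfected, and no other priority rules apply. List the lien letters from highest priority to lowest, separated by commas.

F, A, B, C, D, E

Effective dates: A is treated as recorded 2024-07-20, the work-commencement date; B missed the 15-day window (134 days after the deed), so its recording date stands; F is treated as recorded 2024-03-29, the work-commencement date.
Sorted by effective date: F (2024-03-29), A (2024-07-20), D (2025-01-31), C (2025-02-01), B (2025-06-13), E (2025-07-17).
The subordination applies — D was senior to B — so D and B swap.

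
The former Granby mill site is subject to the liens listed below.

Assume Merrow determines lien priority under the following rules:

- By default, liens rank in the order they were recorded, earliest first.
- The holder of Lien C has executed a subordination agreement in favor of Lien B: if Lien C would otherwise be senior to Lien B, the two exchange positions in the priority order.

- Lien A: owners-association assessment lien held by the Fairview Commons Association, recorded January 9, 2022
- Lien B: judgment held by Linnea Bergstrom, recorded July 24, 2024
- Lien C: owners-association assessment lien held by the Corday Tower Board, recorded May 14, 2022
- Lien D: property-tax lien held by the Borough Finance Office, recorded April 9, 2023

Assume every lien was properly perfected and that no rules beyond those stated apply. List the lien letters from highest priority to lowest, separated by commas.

A, B, D, C

By effective date: A (January 9, 2022), C (May 14, 2022), D (April 9, 2023), B (July 24, 2024).
Because C would otherwise rank above B, the subordination swaps them.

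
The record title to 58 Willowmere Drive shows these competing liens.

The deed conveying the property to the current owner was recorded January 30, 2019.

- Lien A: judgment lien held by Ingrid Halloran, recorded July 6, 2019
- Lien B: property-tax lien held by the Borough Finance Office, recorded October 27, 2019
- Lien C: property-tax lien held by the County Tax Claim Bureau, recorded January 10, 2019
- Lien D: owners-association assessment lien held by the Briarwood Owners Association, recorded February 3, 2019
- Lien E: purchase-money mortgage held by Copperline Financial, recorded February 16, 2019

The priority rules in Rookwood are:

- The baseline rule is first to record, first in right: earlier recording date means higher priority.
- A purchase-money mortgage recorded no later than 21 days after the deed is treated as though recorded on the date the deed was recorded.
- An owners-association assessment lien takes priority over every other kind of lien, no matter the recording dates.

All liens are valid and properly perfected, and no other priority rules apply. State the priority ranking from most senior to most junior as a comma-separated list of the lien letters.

Effective dates: E's effective date is the deed date, January 30, 2019.
D is an owners-association assessment lien, so it outranks all other liens regardless of date.
Ordering the rest by effective date: C (January 10, 2019), E (January 30, 2019), A (July 6, 2019), B (October 27, 2019).

D, C, E, A, B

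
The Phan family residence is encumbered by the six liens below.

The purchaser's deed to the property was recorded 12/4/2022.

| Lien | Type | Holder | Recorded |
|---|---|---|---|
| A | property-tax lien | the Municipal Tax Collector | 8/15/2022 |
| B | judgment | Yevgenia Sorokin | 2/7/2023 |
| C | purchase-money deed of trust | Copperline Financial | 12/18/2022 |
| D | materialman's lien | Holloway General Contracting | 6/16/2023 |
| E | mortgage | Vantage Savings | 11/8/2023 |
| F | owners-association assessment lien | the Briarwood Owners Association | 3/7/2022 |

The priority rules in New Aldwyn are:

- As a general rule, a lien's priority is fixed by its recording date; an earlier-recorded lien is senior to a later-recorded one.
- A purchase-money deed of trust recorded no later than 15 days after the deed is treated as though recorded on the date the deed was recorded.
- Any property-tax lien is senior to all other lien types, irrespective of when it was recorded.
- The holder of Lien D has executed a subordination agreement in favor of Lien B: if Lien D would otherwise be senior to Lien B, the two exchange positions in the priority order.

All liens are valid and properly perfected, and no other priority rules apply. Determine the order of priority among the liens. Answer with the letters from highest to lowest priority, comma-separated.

First, effective dates: C was recorded within the 15-day window, so its effective date is the deed date 12/4/2022.
A is a property-tax lien, so it outranks all other liens regardless of date.
Ordering the rest by effective date: F (3/7/2022), C (12/4/2022), B (2/7/2023), D (6/16/2023), E (11/8/2023).
Since D is not senior to B, the subordination leaves the order unchanged.

A, F, C, B, D, E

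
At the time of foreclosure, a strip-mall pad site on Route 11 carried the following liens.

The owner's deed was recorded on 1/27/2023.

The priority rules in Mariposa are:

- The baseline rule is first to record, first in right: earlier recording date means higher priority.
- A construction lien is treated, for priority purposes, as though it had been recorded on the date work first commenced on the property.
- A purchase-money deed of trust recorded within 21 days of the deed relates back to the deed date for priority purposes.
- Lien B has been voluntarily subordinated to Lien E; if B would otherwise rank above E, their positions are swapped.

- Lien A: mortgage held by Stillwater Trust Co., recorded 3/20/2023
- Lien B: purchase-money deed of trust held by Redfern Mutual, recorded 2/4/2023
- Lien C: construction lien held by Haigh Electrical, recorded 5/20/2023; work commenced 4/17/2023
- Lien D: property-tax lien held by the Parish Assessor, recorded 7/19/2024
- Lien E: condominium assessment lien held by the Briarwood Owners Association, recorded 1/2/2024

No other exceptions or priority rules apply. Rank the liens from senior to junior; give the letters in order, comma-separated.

Effective dates after the stated exceptions: B's effective date is the deed date, 1/27/2023; C's effective date is 4/17/2023, when work began.
By effective date: B (1/27/2023), A (3/20/2023), C (4/17/2023), E (1/2/2024), D (7/19/2024).
B would otherwise be senior to E, so under the subordination agreement B and E exchange positions.

E, A, C, B, D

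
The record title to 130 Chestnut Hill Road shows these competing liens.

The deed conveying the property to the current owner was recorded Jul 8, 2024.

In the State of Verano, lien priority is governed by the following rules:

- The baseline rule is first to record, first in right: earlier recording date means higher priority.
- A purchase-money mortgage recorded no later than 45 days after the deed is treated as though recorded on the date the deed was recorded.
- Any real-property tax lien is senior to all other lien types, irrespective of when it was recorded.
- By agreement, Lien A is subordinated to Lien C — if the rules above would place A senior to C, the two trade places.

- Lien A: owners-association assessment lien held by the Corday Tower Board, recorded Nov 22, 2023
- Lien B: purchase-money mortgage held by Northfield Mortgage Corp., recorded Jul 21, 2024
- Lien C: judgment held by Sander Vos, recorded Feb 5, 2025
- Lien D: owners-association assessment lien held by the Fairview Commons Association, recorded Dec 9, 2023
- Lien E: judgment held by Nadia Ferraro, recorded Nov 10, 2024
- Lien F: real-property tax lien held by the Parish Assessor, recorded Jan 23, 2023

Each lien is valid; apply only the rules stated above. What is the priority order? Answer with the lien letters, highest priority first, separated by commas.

Adjusting effective dates: B's effective date is the deed date, Jul 8, 2024.
F, as a real-property tax lien, has superpriority and ranks first.
Ordering the rest by effective date: A (Nov 22, 2023), D (Dec 9, 2023), B (Jul 8, 2024), E (Nov 10, 2024), C (Feb 5, 2025).
Because A would otherwise rank above C, the subordination swaps them.

F, C, D, B, E, A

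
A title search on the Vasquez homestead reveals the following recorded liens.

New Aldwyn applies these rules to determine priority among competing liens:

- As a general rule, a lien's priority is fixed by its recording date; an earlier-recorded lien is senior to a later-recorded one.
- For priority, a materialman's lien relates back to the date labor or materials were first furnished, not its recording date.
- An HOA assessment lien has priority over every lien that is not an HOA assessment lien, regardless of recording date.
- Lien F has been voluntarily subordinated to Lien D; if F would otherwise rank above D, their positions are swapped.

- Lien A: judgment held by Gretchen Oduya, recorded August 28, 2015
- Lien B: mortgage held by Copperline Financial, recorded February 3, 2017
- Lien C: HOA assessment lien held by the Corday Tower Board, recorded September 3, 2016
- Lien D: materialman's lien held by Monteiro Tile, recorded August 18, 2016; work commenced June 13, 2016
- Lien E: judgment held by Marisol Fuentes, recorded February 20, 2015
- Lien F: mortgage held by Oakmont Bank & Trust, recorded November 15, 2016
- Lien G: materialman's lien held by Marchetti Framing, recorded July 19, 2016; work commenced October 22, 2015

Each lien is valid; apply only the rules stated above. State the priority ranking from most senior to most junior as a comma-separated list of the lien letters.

C, E, A, G, D, F, B

First, effective dates: D relates back to June 13, 2016 (work commenced); G relates back to October 22, 2015 (work commenced).
C is an HOA assessment lien, so it outranks all other liens regardless of date.
Among the remaining liens, by effective date: E (February 20, 2015), A (August 28, 2015), G (October 22, 2015), D (June 13, 2016), F (November 15, 2016), B (February 3, 2017).
F already ranks below D; the subordination has no effect.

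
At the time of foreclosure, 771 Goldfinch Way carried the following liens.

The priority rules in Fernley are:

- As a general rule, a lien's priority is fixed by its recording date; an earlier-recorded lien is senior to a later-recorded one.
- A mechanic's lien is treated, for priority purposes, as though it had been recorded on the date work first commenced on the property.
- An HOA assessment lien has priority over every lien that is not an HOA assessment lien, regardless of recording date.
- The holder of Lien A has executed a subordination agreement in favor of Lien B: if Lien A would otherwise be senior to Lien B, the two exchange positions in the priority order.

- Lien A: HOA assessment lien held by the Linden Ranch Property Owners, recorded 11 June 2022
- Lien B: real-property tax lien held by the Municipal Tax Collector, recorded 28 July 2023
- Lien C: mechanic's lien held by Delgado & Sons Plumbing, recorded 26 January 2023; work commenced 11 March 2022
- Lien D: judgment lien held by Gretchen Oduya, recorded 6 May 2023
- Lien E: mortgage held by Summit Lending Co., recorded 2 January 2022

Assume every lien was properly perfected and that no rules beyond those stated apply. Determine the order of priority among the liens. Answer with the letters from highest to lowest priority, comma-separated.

First, effective dates: C relates back to 11 March 2022 (work commenced).
As an HOA assessment lien, A is senior to every other lien.
The other liens, earliest effective date first: E (2 January 2022), C (11 March 2022), D (6 May 2023), B (28 July 2023).
The subordination applies — A was senior to B — so A and B swap.

B, E, C, D, A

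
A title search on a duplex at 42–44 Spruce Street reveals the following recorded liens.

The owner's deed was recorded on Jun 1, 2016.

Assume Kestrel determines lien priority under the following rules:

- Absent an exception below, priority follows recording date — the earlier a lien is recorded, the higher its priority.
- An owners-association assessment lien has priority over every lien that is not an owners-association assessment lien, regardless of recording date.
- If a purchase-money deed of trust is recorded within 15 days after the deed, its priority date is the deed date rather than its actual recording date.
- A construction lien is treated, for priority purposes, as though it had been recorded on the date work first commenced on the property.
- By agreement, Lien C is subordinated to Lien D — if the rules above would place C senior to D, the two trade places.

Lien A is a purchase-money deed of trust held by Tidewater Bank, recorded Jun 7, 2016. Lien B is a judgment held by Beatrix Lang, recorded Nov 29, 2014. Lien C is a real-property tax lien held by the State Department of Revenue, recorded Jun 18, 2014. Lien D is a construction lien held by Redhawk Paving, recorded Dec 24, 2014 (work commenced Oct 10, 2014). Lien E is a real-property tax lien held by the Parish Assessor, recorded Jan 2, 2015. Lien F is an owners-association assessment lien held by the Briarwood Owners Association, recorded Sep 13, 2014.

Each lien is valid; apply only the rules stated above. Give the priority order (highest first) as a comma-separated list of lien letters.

F, D, C, B, E, A

Effective dates after the stated exceptions: A's effective date is the deed date, Jun 1, 2016; D's effective date is Oct 10, 2014, when work began.
As an owners-association assessment lien, F is senior to every other lien.
Ordering the rest by effective date: C (Jun 18, 2014), D (Oct 10, 2014), B (Nov 29, 2014), E (Jan 2, 2015), A (Jun 1, 2016).
C is senior to D before the subordination, so the two trade places.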